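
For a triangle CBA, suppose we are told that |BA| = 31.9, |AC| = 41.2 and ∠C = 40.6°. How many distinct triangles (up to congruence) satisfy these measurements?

2

|AC|·sin C = 41.2·sin(40.6°) ≈ 26.81.
Since |AC| sin C < |BA| < |AC| (26.81 < 31.9 < 41.2), two triangles exist.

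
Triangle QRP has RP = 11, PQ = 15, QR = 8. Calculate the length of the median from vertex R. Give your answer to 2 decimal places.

Median from R: ½√(2·QR² + 2·RP² − PQ²) ≈ 6.0208.

m_R ≈ 6.02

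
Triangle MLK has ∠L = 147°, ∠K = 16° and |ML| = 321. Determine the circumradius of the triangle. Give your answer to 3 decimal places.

The third angle is ∠M = 180° − ∠L − ∠K = 17.00°.
Law of sines: |LK| = |ML|·sin M/sin K ≈ 340.49.
Law of sines: |KM| = |ML|·sin L/sin K ≈ 634.27.
Circumradius = |ML|/(2 sin K) ≈ 582.29.

582.287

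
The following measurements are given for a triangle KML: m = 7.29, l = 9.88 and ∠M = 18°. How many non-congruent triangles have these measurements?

l·sin M = 9.88·sin(18°) ≈ 3.053.
Since l sin M < m < l (3.053 < 7.29 < 9.88), two triangles exist.

2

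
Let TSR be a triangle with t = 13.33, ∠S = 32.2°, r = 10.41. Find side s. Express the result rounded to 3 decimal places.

7.156

By the law of cosines, s² = r² + t² − 2·r·t·cos S = 51.213, so s ≈ 7.1563.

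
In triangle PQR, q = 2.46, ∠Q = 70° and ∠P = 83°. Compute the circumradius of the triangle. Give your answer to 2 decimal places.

1.31

The third angle is ∠R = 180° − ∠P − ∠Q = 27.00°.
Law of sines: p = q·sin P/sin Q ≈ 2.5984.
Law of sines: r = q·sin R/sin Q ≈ 1.1885.
Circumradius = q/(2 sin Q) ≈ 1.3089.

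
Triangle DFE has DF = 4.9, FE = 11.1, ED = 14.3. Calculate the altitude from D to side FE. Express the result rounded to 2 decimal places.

Semiperimeter s = (11.1 + 14.3 + 4.9)/2 = 15.15.
Heron's formula: area = √(15.15·4.05·0.85·10.25) ≈ 23.121.
The altitude from D has length 2·area/FE ≈ 4.1659.

4.17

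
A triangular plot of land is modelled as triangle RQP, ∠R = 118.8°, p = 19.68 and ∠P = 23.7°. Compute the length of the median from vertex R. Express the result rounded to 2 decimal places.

The third angle is ∠Q = 180° − ∠P − ∠R = 37.50°.
Law of sines: r = p·sin R/sin P ≈ 42.905.
Law of sines: q = p·sin Q/sin P ≈ 29.806.
Median from R: ½√(2·q² + 2·p² − r²) ≈ 13.328.

13.33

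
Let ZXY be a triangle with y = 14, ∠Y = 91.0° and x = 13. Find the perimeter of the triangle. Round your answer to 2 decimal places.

31.97

Law of sines: sin X = x·sin Y/y ≈ 0.92843.
Since y ≥ x, only the acute value applies: ∠X ≈ 68.19°.
Then ∠Z = 180° − ∠Y − ∠X ≈ 20.81°.
Law of sines gives z = y·sin Z/sin Y ≈ 4.9742.
Semiperimeter s = (4.9742+13+14)/2 = 15.987.
Perimeter = 4.9742 + 13 + 14 = 31.974.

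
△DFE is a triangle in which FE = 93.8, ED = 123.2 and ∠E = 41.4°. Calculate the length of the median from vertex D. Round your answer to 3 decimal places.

m_D ≈ 93.324

By the law of cosines, DF² = FE² + ED² − 2·FE·ED·cos E = 6639.9, so DF ≈ 81.485.
Median from D: ½√(2·ED² + 2·DF² − FE²) ≈ 93.324.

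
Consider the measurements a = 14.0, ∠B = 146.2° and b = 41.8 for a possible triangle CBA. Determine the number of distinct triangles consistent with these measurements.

a·sin B = 14.0·sin(146.2°) ≈ 7.788.
Since ∠B is not acute, a triangle exists only if b > a; here b > a, so there is exactly one triangle.

1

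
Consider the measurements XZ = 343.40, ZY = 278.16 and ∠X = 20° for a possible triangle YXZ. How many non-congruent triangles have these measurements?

XZ·sin X = 343.40·sin(20°) ≈ 117.4.
Since XZ sin X < ZY < XZ (117.4 < 278.16 < 343.40), two triangles exist.

2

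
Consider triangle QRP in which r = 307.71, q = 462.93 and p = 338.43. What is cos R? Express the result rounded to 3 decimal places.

0.747

By the law of cosines, cos R = (p² + q² − r²) / (2·p·q) ≈ 0.74729, so ∠R ≈ 41.64°.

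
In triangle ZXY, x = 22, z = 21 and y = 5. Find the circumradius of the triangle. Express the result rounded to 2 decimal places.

R ≈ 11.04

By the law of cosines, cos Z = (x² + y² − z²) / (2·x·y) ≈ 0.30909, so ∠Z ≈ 72.00°.
Circumradius = z/(2 sin Z) ≈ 11.041.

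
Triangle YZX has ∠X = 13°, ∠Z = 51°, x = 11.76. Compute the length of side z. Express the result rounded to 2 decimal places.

The third angle is ∠Y = 180° − ∠Z − ∠X = 116.00°.
Law of sines: z = x·sin Z/sin X ≈ 40.628.

40.63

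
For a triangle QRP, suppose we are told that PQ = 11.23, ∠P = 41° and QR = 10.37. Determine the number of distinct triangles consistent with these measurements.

2

PQ·sin P = 11.23·sin(41°) ≈ 7.368.
Since PQ sin P < QR < PQ (7.368 < 10.37 < 11.23), two triangles exist.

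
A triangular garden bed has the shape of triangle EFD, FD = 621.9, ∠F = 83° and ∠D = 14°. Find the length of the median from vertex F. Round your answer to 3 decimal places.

m_F ≈ 328.905

The third angle is ∠E = 180° − ∠F − ∠D = 83.00°.
Law of sines: DE = FD·sin F/sin E ≈ 621.9.
Law of sines: EF = FD·sin D/sin E ≈ 151.58.
Median from F: ½√(2·EF² + 2·FD² − DE²) ≈ 328.9.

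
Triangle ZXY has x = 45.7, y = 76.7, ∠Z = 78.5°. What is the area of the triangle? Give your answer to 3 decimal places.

Area = ½·x·y·sin Z ≈ 1717.4.

area ≈ 1717.411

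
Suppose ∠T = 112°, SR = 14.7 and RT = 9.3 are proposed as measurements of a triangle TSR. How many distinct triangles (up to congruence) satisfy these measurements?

RT·sin T = 9.3·sin(112°) ≈ 8.623.
Since ∠T is not acute, a triangle exists only if SR > RT; here SR > RT, so there is exactly one triangle.

1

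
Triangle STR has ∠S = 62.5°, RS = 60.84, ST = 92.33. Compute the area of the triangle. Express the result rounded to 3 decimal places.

2491.328

Area = ½·RS·ST·sin S ≈ 2491.3.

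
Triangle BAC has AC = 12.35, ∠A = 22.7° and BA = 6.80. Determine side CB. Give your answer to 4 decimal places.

6.6191

By the law of cosines, CB² = BA² + AC² − 2·BA·AC·cos A = 43.813, so CB ≈ 6.6191.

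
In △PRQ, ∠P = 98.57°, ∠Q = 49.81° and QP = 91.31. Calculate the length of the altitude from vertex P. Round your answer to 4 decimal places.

The third angle is ∠R = 180° − ∠Q − ∠P = 31.62°.
Law of sines: RQ = QP·sin P/sin R ≈ 172.22.
Law of sines: PR = QP·sin Q/sin R ≈ 133.04.
Area = ½·QP·RQ·sin Q ≈ 6006.3.
The altitude from P has length 2·area/RQ ≈ 69.753.

h_P ≈ 69.7525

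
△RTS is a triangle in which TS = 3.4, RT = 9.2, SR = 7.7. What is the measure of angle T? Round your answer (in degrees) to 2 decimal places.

By the law of cosines, cos T = (RT² + TS² − SR²) / (2·RT·TS) ≈ 0.58999, so ∠T ≈ 53.84°.

∠T ≈ 53.84°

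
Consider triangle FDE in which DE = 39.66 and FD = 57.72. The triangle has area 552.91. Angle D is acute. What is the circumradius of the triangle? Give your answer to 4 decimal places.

From area = ½·FD·DE·sin D, we get sin D = 2·area/(FD·DE) ≈ 0.48306.
Taking the acute solution, ∠D ≈ 28.89°.
Law of cosines then gives EF ≈ 29.93.
Circumradius = EF/(2 sin D) ≈ 30.979.

30.9789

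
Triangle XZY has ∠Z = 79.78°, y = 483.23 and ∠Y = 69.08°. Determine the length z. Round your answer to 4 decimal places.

The third angle is ∠X = 180° − ∠Z − ∠Y = 31.14°.
Law of sines: z = y·sin Z/sin Y ≈ 509.12.

509.1245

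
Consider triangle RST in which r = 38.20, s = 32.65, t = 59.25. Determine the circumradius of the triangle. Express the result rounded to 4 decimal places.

By the law of cosines, cos R = (s² + t² − r²) / (2·s·t) ≈ 0.80572, so ∠R ≈ 36.32°.
Circumradius = r/(2 sin R) ≈ 32.247.

32.2472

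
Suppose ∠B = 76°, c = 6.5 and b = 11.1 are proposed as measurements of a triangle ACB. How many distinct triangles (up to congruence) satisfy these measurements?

1

c·sin B = 6.5·sin(76°) ≈ 6.307.
Since b ≥ c, exactly one triangle exists.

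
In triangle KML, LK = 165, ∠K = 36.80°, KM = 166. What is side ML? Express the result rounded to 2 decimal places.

104.48

By the law of cosines, ML² = LK² + KM² − 2·LK·KM·cos K = 10917, so ML ≈ 104.48.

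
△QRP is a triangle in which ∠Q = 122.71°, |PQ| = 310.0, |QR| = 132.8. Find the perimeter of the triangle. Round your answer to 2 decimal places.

perimeter ≈ 840.58

By the law of cosines, |RP|² = |PQ|² + |QR|² − 2·|PQ|·|QR|·cos Q = 1.5823e+05, so |RP| ≈ 397.78.
Semiperimeter s = (397.78+310+132.8)/2 = 420.29.
Perimeter = 397.78 + 310 + 132.8 = 840.58.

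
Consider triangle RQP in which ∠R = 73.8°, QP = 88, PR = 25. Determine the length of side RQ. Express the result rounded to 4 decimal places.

Law of sines: sin Q = PR·sin R/QP ≈ 0.27281.
Since QP ≥ PR, only the acute value applies: ∠Q ≈ 15.83°.
Then ∠P = 180° − ∠R − ∠Q ≈ 90.37°.
Law of sines gives RQ = QP·sin P/sin R ≈ 91.637.

91.6367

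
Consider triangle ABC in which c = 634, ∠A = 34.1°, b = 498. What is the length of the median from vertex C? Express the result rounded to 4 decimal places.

By the law of cosines, a² = b² + c² − 2·b·c·cos A = 1.2707e+05, so a ≈ 356.47.
Median from C: ½√(2·a² + 2·b² − c²) ≈ 295.04.

295.0387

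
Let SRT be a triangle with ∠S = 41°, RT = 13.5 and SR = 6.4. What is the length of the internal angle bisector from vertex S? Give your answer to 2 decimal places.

8.80

Law of sines: sin T = SR·sin S/RT ≈ 0.31102.
Since RT ≥ SR, only the acute value applies: ∠T ≈ 18.12°.
Then ∠R = 180° − ∠S − ∠T ≈ 120.88°.
Law of sines gives TS = RT·sin R/sin S ≈ 17.661.
The bisector from S has length 2·TS·SR·cos(∠S/2)/(TS+SR) ≈ 8.8003.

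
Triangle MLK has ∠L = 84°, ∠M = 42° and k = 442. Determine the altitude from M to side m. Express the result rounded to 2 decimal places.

The third angle is ∠K = 180° − ∠M − ∠L = 54.00°.
Law of sines: m = k·sin M/sin K ≈ 365.57.
Law of sines: l = k·sin L/sin K ≈ 543.35.
Area = ½·k·m·sin L ≈ 80349.
The altitude from M has length 2·area/m ≈ 439.58.

h_M ≈ 439.58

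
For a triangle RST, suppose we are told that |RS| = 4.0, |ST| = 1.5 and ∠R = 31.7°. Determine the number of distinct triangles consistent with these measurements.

|RS|·sin R = 4.0·sin(31.7°) ≈ 2.102.
Since |ST| = 1.5 < 2.102 = |RS| sin R, no triangle exists.

0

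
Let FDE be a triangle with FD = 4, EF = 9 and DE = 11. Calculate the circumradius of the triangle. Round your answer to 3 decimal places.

By the law of cosines, cos F = (EF² + FD² − DE²) / (2·EF·FD) ≈ -0.33333, so ∠F ≈ 109.47°.
Circumradius = DE/(2 sin F) ≈ 5.8336.

5.834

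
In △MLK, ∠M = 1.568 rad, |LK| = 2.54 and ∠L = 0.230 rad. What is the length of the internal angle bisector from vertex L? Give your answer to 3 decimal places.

The third angle is ∠K = π − ∠M − ∠L = 1.344 rad.
Law of sines: |KM| = |LK|·sin L/sin M ≈ 0.57907.
Law of sines: |ML| = |LK|·sin K/sin M ≈ 2.4747.
The bisector from L has length 2·|ML|·|LK|·cos(∠L/2)/(|ML|+|LK|) ≈ 2.4904.

2.490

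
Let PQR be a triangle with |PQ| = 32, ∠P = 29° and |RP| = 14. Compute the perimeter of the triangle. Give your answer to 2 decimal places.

By the law of cosines, |QR|² = |RP|² + |PQ|² − 2·|RP|·|PQ|·cos P = 436.34, so |QR| ≈ 20.889.
Semiperimeter s = (20.889+14+32)/2 = 33.444.
Perimeter = 20.889 + 14 + 32 = 66.889.

66.89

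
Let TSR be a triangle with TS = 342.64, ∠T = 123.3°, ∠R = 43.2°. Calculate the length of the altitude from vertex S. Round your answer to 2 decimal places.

h_S ≈ 286.38

The third angle is ∠S = 180° − ∠R − ∠T = 13.50°.
Law of sines: SR = TS·sin T/sin R ≈ 418.35.
Law of sines: RT = TS·sin S/sin R ≈ 116.85.
Area = ½·TS·SR·sin S ≈ 16731.
The altitude from S has length 2·area/RT ≈ 286.38.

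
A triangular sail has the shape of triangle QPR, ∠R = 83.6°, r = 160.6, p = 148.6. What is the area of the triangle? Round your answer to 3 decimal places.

Law of sines: sin P = p·sin R/r ≈ 0.91951.
Since r ≥ p, only the acute value applies: ∠P ≈ 66.86°.
Then ∠Q = 180° − ∠R − ∠P ≈ 29.54°.
Law of sines gives q = r·sin Q/sin R ≈ 79.689.
Area = ½·r·p·sin Q ≈ 5884.

area ≈ 5884.020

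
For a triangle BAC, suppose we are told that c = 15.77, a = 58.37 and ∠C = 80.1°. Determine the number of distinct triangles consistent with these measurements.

0

a·sin C = 58.37·sin(80.1°) ≈ 57.5.
Since c = 15.77 < 57.5 = a sin C, no triangle exists.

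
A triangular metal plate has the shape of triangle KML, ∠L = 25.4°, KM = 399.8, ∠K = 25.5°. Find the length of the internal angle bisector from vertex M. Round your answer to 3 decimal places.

t_M ≈ 172.118

The third angle is ∠M = 180° − ∠L − ∠K = 129.10°.
Law of sines: ML = KM·sin K/sin L ≈ 401.27.
Law of sines: LK = KM·sin M/sin L ≈ 723.33.
The bisector from M has length 2·KM·ML·cos(∠M/2)/(KM+ML) ≈ 172.12.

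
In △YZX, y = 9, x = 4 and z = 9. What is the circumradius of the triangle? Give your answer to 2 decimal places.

By the law of cosines, cos Y = (z² + x² − y²) / (2·z·x) ≈ 0.22222, so ∠Y ≈ 77.16°.
Circumradius = y/(2 sin Y) ≈ 4.6154.

4.62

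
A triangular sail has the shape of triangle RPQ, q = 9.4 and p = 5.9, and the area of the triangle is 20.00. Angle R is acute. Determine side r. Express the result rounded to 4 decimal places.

From area = ½·p·q·sin R, we get sin R = 2·area/(p·q) ≈ 0.72124.
Taking the acute solution, ∠R ≈ 46.16°.
Law of cosines then gives r ≈ 6.8072.

6.8072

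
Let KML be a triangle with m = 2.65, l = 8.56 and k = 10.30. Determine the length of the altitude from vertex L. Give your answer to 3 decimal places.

Semiperimeter s = (10.3 + 2.65 + 8.56)/2 = 10.755.
Heron's formula: area = √(10.755·0.455·8.105·2.195) ≈ 9.3305.
The altitude from L has length 2·area/l ≈ 2.18.

h_L ≈ 2.180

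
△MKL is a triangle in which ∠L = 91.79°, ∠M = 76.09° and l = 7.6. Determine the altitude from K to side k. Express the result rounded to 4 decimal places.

The third angle is ∠K = 180° − ∠L − ∠M = 12.12°.
Law of sines: m = l·sin M/sin L ≈ 7.3807.
Law of sines: k = l·sin K/sin L ≈ 1.5965.
Area = ½·l·m·sin K ≈ 5.8887.
The altitude from K has length 2·area/k ≈ 7.3771.

h_K ≈ 7.3771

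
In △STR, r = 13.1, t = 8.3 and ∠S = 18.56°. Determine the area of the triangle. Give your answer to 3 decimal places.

17.304

Area = ½·t·r·sin S ≈ 17.304.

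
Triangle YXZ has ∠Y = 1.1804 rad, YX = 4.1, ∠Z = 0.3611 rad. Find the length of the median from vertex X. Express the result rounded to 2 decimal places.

m_X ≈ 5.69

The third angle is ∠X = π − ∠Z − ∠Y = 1.6001 rad.
Law of sines: XZ = YX·sin Y/sin Z ≈ 10.732.
Law of sines: ZY = YX·sin X/sin Z ≈ 11.6.
Median from X: ½√(2·YX² + 2·XZ² − ZY²) ≈ 5.6877.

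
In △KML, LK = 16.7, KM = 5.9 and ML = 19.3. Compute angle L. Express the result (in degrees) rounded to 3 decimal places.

By the law of cosines, cos L = (ML² + LK² − KM²) / (2·ML·LK) ≈ 0.95649, so ∠L ≈ 16.96°.

∠L ≈ 16.964°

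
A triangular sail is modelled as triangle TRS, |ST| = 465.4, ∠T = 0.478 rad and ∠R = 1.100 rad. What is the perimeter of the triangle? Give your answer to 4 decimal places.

The third angle is ∠S = π − ∠T − ∠R = 1.564 rad.
Law of sines: |RS| = |ST|·sin T/sin R ≈ 240.22.
Law of sines: |TR| = |ST|·sin S/sin R ≈ 522.2.
Semiperimeter s = (240.22+465.4+522.2)/2 = 613.91.
Perimeter = 240.22 + 465.4 + 522.2 = 1227.8.

perimeter ≈ 1227.8195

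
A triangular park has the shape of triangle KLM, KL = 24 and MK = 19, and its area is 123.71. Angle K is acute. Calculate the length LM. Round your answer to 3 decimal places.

13.074

From area = ½·MK·KL·sin K, we get sin K = 2·area/(MK·KL) ≈ 0.54259.
Taking the acute solution, ∠K ≈ 32.86°.
Law of cosines then gives LM ≈ 13.074.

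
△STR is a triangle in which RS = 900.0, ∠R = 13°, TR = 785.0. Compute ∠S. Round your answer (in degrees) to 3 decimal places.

By the law of cosines, ST² = TR² + RS² − 2·TR·RS·cos R = 49440, so ST ≈ 222.35.
Law of cosines again: cos S = (RS² + ST² − TR²)/(2·RS·ST) ≈ 0.60768, so ∠S ≈ 52.58°.

∠S ≈ 52.578°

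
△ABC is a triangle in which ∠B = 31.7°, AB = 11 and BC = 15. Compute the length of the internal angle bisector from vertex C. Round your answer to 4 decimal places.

By the law of cosines, CA² = AB² + BC² − 2·AB·BC·cos B = 65.232, so CA ≈ 8.0767.
Law of cosines again: cos C = (BC² + CA² − AB²)/(2·BC·CA) ≈ 0.69844, so ∠C ≈ 45.70°.
The bisector from C has length 2·BC·CA·cos(∠C/2)/(BC+CA) ≈ 9.6759.

t_C ≈ 9.6759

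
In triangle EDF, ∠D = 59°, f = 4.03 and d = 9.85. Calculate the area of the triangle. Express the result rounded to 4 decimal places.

Law of sines: sin F = f·sin D/d ≈ 0.35070.
Since d ≥ f, only the acute value applies: ∠F ≈ 20.53°.
Then ∠E = 180° − ∠D − ∠F ≈ 100.47°.
Law of sines gives e = d·sin E/sin D ≈ 11.3.
Area = ½·d·f·sin E ≈ 19.517.

area ≈ 19.5173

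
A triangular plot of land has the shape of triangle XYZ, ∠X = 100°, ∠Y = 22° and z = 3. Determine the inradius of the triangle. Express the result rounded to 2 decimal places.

The third angle is ∠Z = 180° − ∠X − ∠Y = 58.00°.
Law of sines: x = z·sin X/sin Z ≈ 3.4838.
Law of sines: y = z·sin Y/sin Z ≈ 1.3252.
Area = ½·z·x·sin Y ≈ 1.9576.
Semiperimeter s = (3.4838+1.3252+3)/2 = 3.9045.
Inradius = area/s = 1.9576/3.9045 ≈ 0.50137.

0.50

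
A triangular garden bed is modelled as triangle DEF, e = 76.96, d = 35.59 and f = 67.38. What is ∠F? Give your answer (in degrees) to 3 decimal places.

By the law of cosines, cos F = (d² + e² − f²) / (2·d·e) ≈ 0.48365, so ∠F ≈ 61.08°.

∠F ≈ 61.076°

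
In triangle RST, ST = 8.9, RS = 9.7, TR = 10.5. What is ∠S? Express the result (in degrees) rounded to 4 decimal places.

By the law of cosines, cos S = (RS² + ST² − TR²) / (2·RS·ST) ≈ 0.36517, so ∠S ≈ 68.58°.

∠S ≈ 68.5820°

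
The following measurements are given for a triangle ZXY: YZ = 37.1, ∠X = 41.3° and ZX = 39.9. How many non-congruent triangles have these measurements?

ZX·sin X = 39.9·sin(41.3°) ≈ 26.33.
Since ZX sin X < YZ < ZX (26.33 < 37.1 < 39.9), two triangles exist.

2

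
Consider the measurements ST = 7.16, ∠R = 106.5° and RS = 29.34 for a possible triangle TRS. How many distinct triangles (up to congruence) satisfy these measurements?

0

RS·sin R = 29.34·sin(106.5°) ≈ 28.13.
Since ∠R is not acute, a triangle exists only if ST > RS; here ST ≤ RS, so there is no triangle.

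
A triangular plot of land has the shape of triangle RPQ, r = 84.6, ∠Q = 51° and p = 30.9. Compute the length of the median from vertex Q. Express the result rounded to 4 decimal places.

By the law of cosines, q² = r² + p² − 2·r·p·cos Q = 4821.7, so q ≈ 69.439.
Median from Q: ½√(2·r² + 2·p² − q²) ≈ 53.391.

53.3906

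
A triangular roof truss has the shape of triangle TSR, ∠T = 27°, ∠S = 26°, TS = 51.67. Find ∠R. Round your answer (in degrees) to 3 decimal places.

127.000

The third angle is ∠R = 180° − ∠T − ∠S = 127.00°.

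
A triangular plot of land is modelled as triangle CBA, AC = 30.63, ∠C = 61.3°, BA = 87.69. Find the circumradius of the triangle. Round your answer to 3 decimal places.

49.986

Law of sines: sin B = AC·sin C/BA ≈ 0.30639.
Since BA ≥ AC, only the acute value applies: ∠B ≈ 17.84°.
Then ∠A = 180° − ∠C − ∠B ≈ 100.86°.
Law of sines gives CB = BA·sin A/sin C ≈ 98.182.
Circumradius = BA/(2 sin C) ≈ 49.986.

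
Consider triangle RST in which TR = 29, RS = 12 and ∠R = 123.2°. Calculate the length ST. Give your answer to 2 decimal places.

36.96

By the law of cosines, ST² = TR² + RS² − 2·TR·RS·cos R = 1366.1, so ST ≈ 36.961.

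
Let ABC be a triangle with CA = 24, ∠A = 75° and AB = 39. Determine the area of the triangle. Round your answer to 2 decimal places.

452.05

Area = ½·CA·AB·sin A ≈ 452.05.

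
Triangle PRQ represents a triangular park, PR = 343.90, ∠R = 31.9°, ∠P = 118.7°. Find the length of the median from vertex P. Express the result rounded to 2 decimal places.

The third angle is ∠Q = 180° − ∠P − ∠R = 29.40°.
Law of sines: RQ = PR·sin P/sin Q ≈ 614.48.
Law of sines: QP = PR·sin R/sin Q ≈ 370.19.
Median from P: ½√(2·QP² + 2·PR² − RQ²) ≈ 182.37.

182.37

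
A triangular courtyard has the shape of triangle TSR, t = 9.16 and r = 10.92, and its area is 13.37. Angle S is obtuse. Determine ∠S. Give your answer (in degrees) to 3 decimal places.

∠S ≈ 164.495°

From area = ½·r·t·sin S, we get sin S = 2·area/(r·t) ≈ 0.26733.
Taking the obtuse solution, ∠S ≈ 164.49°.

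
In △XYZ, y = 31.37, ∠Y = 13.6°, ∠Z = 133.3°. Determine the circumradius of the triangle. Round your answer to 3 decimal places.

66.704

The third angle is ∠X = 180° − ∠Y − ∠Z = 33.10°.
Law of sines: x = y·sin X/sin Y ≈ 72.855.
Law of sines: z = y·sin Z/sin Y ≈ 97.091.
Circumradius = y/(2 sin Y) ≈ 66.704.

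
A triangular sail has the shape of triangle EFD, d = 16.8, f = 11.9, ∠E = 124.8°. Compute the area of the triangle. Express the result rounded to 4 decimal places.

area ≈ 82.0821

Area = ½·f·d·sin E ≈ 82.082.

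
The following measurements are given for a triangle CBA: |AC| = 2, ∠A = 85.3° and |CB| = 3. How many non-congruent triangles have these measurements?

1

|AC|·sin A = 2·sin(85.3°) ≈ 1.993.
Since |CB| ≥ |AC|, exactly one triangle exists.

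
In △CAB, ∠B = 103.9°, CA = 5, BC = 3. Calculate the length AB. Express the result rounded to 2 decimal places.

3.34

Law of sines: sin A = BC·sin B/CA ≈ 0.58243.
Since CA ≥ BC, only the acute value applies: ∠A ≈ 35.62°.
Then ∠C = 180° − ∠B − ∠A ≈ 40.48°.
Law of sines gives AB = CA·sin C/sin B ≈ 3.3437.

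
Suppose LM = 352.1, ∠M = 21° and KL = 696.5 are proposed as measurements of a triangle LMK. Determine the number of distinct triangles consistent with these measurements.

1

LM·sin M = 352.1·sin(21°) ≈ 126.2.
Since KL ≥ LM, exactly one triangle exists.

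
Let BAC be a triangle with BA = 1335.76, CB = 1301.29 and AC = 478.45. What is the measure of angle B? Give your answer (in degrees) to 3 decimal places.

By the law of cosines, cos B = (CB² + BA² − AC²) / (2·CB·BA) ≈ 0.93449, so ∠B ≈ 20.85°.

∠B ≈ 20.853°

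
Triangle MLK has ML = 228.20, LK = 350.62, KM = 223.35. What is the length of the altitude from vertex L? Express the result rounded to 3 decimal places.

223.317

Semiperimeter s = (350.62 + 223.35 + 228.2)/2 = 401.09.
Heron's formula: area = √(401.09·50.465·177.74·172.89) ≈ 24939.
The altitude from L has length 2·area/KM ≈ 223.32.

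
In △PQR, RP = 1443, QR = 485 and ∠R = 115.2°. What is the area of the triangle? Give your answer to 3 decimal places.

316623.868

Area = ½·QR·RP·sin R ≈ 3.1662e+05.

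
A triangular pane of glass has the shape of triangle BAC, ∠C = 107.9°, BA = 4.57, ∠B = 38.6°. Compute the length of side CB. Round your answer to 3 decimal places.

The third angle is ∠A = 180° − ∠C − ∠B = 33.50°.
Law of sines: CB = BA·sin A/sin C ≈ 2.6507.

2.651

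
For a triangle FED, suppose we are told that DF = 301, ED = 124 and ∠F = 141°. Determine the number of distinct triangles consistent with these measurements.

DF·sin F = 301·sin(141°) ≈ 189.4.
Since ∠F is not acute, a triangle exists only if ED > DF; here ED ≤ DF, so there is no triangle.

0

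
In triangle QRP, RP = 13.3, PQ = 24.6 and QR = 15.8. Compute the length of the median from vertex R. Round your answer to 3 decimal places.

Median from R: ½√(2·QR² + 2·RP² − PQ²) ≈ 7.8724.

m_R ≈ 7.872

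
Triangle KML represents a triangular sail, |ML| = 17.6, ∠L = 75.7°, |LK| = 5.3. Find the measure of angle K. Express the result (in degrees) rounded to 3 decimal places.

86.802

By the law of cosines, |KM|² = |ML|² + |LK|² − 2·|ML|·|LK|·cos L = 291.77, so |KM| ≈ 17.081.
Law of cosines again: cos K = (|LK|² + |KM|² − |ML|²)/(2·|LK|·|KM|) ≈ 0.05578, so ∠K ≈ 86.80°.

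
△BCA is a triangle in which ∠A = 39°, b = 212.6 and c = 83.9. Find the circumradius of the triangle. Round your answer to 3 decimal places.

By the law of cosines, a² = b² + c² − 2·b·c·cos A = 24514, so a ≈ 156.57.
Area = ½·b·c·sin A ≈ 5612.6.
Circumradius = a/(2 sin A) ≈ 124.4.

124.395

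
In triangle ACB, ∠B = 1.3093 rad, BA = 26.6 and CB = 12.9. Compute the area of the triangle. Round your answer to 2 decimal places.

Area = ½·CB·BA·sin B ≈ 165.74.

area ≈ 165.74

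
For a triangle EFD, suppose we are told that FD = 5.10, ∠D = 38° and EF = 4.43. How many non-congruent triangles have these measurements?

2

FD·sin D = 5.10·sin(38°) ≈ 3.14.
Since FD sin D < EF < FD (3.14 < 4.43 < 5.10), two triangles exist.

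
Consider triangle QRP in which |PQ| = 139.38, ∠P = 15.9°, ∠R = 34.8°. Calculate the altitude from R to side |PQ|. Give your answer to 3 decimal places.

The third angle is ∠Q = 180° − ∠R − ∠P = 129.30°.
Law of sines: |RP| = |PQ|·sin Q/sin R ≈ 188.99.
Law of sines: |QR| = |PQ|·sin P/sin R ≈ 66.906.
Area = ½·|PQ|·|RP|·sin P ≈ 3608.2.
The altitude from R has length 2·area/|PQ| ≈ 51.775.

h_R ≈ 51.775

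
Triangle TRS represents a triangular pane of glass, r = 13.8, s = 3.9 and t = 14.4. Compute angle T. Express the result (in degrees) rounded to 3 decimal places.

90.910

By the law of cosines, cos T = (r² + s² − t²) / (2·r·s) ≈ -0.01589, so ∠T ≈ 90.91°.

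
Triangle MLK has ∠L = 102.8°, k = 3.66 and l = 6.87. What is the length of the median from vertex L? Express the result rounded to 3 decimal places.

m_L ≈ 2.774

Law of sines: sin K = k·sin L/l ≈ 0.51951.
Since l ≥ k, only the acute value applies: ∠K ≈ 31.30°.
Then ∠M = 180° − ∠L − ∠K ≈ 45.90°.
Law of sines gives m = l·sin M/sin L ≈ 5.0593.
Median from L: ½√(2·k² + 2·m² − l²) ≈ 2.7743.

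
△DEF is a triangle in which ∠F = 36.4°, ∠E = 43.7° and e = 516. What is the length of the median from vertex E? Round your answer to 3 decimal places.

m_E ≈ 549.833

The third angle is ∠D = 180° − ∠E − ∠F = 99.90°.
Law of sines: d = e·sin D/sin E ≈ 735.75.
Law of sines: f = e·sin F/sin E ≈ 443.21.
Median from E: ½√(2·f² + 2·d² − e²) ≈ 549.83.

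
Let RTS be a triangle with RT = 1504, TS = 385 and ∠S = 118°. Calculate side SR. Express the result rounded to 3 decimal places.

Law of sines: sin R = TS·sin S/RT ≈ 0.22602.
Since RT ≥ TS, only the acute value applies: ∠R ≈ 13.06°.
Then ∠T = 180° − ∠S − ∠R ≈ 48.94°.
Law of sines gives SR = RT·sin T/sin S ≈ 1284.3.

1284.334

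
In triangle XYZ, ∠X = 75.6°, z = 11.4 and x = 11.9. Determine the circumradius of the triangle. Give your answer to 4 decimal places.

R ≈ 6.1430

Law of sines: sin Z = z·sin X/x ≈ 0.92789.
Since x ≥ z, only the acute value applies: ∠Z ≈ 68.11°.
Then ∠Y = 180° − ∠X − ∠Z ≈ 36.29°.
Law of sines gives y = x·sin Y/sin X ≈ 7.2721.
Circumradius = x/(2 sin X) ≈ 6.143.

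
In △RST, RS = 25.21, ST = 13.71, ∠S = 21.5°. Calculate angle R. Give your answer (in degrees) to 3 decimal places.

∠R ≈ 21.972°

By the law of cosines, TR² = RS² + ST² − 2·RS·ST·cos S = 180.35, so TR ≈ 13.429.
Law of cosines again: cos R = (TR² + RS² − ST²)/(2·TR·RS) ≈ 0.92736, so ∠R ≈ 21.97°.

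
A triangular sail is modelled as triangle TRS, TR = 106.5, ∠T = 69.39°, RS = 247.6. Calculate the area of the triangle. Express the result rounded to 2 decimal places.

Law of sines: sin S = TR·sin T/RS ≈ 0.40260.
Since RS ≥ TR, only the acute value applies: ∠S ≈ 23.74°.
Then ∠R = 180° − ∠T − ∠S ≈ 86.87°.
Law of sines gives ST = RS·sin R/sin T ≈ 264.14.
Area = ½·RS·TR·sin R ≈ 13165.

area ≈ 13165.02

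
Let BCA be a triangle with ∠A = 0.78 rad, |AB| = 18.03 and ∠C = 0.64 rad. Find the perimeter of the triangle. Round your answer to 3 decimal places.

69.111

The third angle is ∠B = π − ∠C − ∠A = 1.722 rad.
Law of sines: |CA| = |AB|·sin B/sin C ≈ 29.849.
Law of sines: |BC| = |AB|·sin A/sin C ≈ 21.233.
Semiperimeter s = (29.849+18.03+21.233)/2 = 34.556.
Perimeter = 29.849 + 18.03 + 21.233 = 69.111.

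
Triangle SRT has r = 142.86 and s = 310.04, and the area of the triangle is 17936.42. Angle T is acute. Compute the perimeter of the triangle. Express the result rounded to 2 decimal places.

707.01

From area = ½·s·r·sin T, we get sin T = 2·area/(s·r) ≈ 0.80991.
Taking the acute solution, ∠T ≈ 54.09°.
Law of cosines then gives t ≈ 254.11.
Perimeter = 310.04 + 142.86 + 254.11 = 707.01.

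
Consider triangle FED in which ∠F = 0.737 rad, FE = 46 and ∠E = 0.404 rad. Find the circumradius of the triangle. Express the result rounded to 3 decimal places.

R ≈ 25.301

The third angle is ∠D = π − ∠F − ∠E = 2.001 rad.
Law of sines: ED = FE·sin F/sin D ≈ 34.008.
Law of sines: DF = FE·sin E/sin D ≈ 19.892.
Circumradius = FE/(2 sin D) ≈ 25.301.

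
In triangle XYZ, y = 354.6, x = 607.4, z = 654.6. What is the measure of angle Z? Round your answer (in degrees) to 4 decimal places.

∠Z ≈ 81.1632°

By the law of cosines, cos Z = (x² + y² − z²) / (2·x·y) ≈ 0.15362, so ∠Z ≈ 81.16°.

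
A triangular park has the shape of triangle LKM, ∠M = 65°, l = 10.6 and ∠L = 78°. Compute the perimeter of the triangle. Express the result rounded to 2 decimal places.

The third angle is ∠K = 180° − ∠M − ∠L = 37.00°.
Law of sines: k = l·sin K/sin L ≈ 6.5218.
Law of sines: m = l·sin M/sin L ≈ 9.8215.
Semiperimeter s = (10.6+6.5218+9.8215)/2 = 13.472.
Perimeter = 10.6 + 6.5218 + 9.8215 = 26.943.

perimeter ≈ 26.94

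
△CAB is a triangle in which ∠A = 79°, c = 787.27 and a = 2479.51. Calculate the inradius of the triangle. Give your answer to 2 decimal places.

Law of sines: sin C = c·sin A/a ≈ 0.31168.
Since a ≥ c, only the acute value applies: ∠C ≈ 18.16°.
Then ∠B = 180° − ∠A − ∠C ≈ 82.84°.
Law of sines gives b = a·sin B/sin A ≈ 2506.2.
Area = ½·a·c·sin B ≈ 9.6841e+05.
Semiperimeter s = (787.27+2479.5+2506.2)/2 = 2886.5.
Inradius = area/s = 9.6841e+05/2886.5 ≈ 335.5.

335.50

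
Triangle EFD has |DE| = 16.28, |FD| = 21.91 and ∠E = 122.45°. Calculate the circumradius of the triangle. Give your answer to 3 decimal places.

R ≈ 12.982

Law of sines: sin F = |DE|·sin E/|FD| ≈ 0.62702.
Since |FD| ≥ |DE|, only the acute value applies: ∠F ≈ 38.83°.
Then ∠D = 180° − ∠E − ∠F ≈ 18.72°.
Law of sines gives |EF| = |FD|·sin D/sin E ≈ 8.3327.
Circumradius = |FD|/(2 sin E) ≈ 12.982.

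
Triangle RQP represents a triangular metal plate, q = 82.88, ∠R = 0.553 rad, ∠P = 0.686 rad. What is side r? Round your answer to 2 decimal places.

The third angle is ∠Q = π − ∠P − ∠R = 1.903 rad.
Law of sines: r = q·sin R/sin Q ≈ 46.043.

46.04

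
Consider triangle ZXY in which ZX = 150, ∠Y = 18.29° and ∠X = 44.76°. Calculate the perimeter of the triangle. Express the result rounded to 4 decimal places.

perimeter ≈ 912.6219

The third angle is ∠Z = 180° − ∠X − ∠Y = 116.95°.
Law of sines: XY = ZX·sin Z/sin Y ≈ 426.06.
Law of sines: YZ = ZX·sin X/sin Y ≈ 336.56.
Semiperimeter s = (426.06+336.56+150)/2 = 456.31.
Perimeter = 426.06 + 336.56 + 150 = 912.62.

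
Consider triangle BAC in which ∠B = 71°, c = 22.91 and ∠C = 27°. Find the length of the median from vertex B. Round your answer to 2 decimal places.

The third angle is ∠A = 180° − ∠C − ∠B = 82.00°.
Law of sines: b = c·sin B/sin C ≈ 47.714.
Law of sines: a = c·sin A/sin C ≈ 49.973.
Median from B: ½√(2·a² + 2·c² − b²) ≈ 30.69.

m_B ≈ 30.69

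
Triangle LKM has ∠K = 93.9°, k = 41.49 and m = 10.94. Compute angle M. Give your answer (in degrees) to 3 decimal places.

∠M ≈ 15.252°

Law of sines: sin M = m·sin K/k ≈ 0.26307.
Since k ≥ m, only the acute value applies: ∠M ≈ 15.25°.
Then ∠L = 180° − ∠K − ∠M ≈ 70.85°.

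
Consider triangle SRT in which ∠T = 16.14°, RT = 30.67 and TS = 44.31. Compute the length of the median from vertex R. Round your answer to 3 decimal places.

By the law of cosines, SR² = RT² + TS² − 2·RT·TS·cos T = 293.18, so SR ≈ 17.122.
Median from R: ½√(2·SR² + 2·RT² − TS²) ≈ 11.228.

11.228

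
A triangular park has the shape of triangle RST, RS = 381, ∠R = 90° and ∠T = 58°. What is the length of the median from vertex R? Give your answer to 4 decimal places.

m_R ≈ 224.6335

The third angle is ∠S = 180° − ∠T − ∠R = 32.00°.
Law of sines: ST = RS·sin R/sin T ≈ 449.27.
Law of sines: TR = RS·sin S/sin T ≈ 238.08.
Median from R: ½√(2·TR² + 2·RS² − ST²) ≈ 224.63.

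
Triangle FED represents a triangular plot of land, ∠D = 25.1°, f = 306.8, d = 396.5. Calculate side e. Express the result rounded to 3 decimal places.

652.361

Law of sines: sin F = f·sin D/d ≈ 0.32823.
Since d ≥ f, only the acute value applies: ∠F ≈ 19.16°.
Then ∠E = 180° − ∠D − ∠F ≈ 135.74°.
Law of sines gives e = d·sin E/sin D ≈ 652.36.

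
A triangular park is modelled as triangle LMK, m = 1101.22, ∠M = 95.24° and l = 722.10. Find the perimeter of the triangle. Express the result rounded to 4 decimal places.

Law of sines: sin L = l·sin M/m ≈ 0.65299.
Since m ≥ l, only the acute value applies: ∠L ≈ 40.77°.
Then ∠K = 180° − ∠M − ∠L ≈ 43.99°.
Law of sines gives k = m·sin K/sin M ≈ 768.08.
Semiperimeter s = (722.1+1101.2+768.08)/2 = 1295.7.
Perimeter = 722.1 + 1101.2 + 768.08 = 2591.4.

2591.4023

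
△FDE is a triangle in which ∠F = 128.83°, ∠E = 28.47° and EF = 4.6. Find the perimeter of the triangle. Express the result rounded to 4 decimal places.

The third angle is ∠D = 180° − ∠E − ∠F = 22.70°.
Law of sines: DE = EF·sin F/sin D ≈ 9.2858.
Law of sines: FD = EF·sin E/sin D ≈ 5.6822.
Semiperimeter s = (9.2858+4.6+5.6822)/2 = 9.784.
Perimeter = 9.2858 + 4.6 + 5.6822 = 19.568.

19.5680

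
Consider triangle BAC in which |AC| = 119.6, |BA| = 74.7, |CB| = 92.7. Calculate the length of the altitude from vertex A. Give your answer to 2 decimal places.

74.70

Semiperimeter s = (119.6 + 92.7 + 74.7)/2 = 143.5.
Heron's formula: area = √(143.5·23.9·50.8·68.8) ≈ 3462.2.
The altitude from A has length 2·area/|CB| ≈ 74.697.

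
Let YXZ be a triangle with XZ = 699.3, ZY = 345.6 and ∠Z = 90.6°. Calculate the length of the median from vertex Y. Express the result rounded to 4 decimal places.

m_Y ≈ 494.1915

By the law of cosines, YX² = XZ² + ZY² − 2·XZ·ZY·cos Z = 6.1352e+05, so YX ≈ 783.28.
Median from Y: ½√(2·ZY² + 2·YX² − XZ²) ≈ 494.19.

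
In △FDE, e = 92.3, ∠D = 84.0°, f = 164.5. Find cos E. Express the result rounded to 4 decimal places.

0.8602

By the law of cosines, d² = e² + f² − 2·e·f·cos D = 32405, so d ≈ 180.01.
Law of cosines again: cos E = (f² + d² − e²)/(2·f·d) ≈ 0.86022, so ∠E ≈ 30.66°.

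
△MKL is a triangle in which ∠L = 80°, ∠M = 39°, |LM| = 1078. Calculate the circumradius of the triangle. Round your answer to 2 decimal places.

616.27

The third angle is ∠K = 180° − ∠L − ∠M = 61.00°.
Law of sines: |KL| = |LM|·sin M/sin K ≈ 775.66.
Law of sines: |MK| = |LM|·sin L/sin K ≈ 1213.8.
Circumradius = |LM|/(2 sin K) ≈ 616.27.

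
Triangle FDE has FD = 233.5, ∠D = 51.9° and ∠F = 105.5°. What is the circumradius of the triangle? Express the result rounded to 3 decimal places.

The third angle is ∠E = 180° − ∠F − ∠D = 22.60°.
Law of sines: DE = FD·sin F/sin E ≈ 585.51.
Law of sines: EF = FD·sin D/sin E ≈ 478.15.
Circumradius = FD/(2 sin E) ≈ 303.8.

303.803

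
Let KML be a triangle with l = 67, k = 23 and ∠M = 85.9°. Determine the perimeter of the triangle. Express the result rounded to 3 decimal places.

perimeter ≈ 159.265

By the law of cosines, m² = l² + k² − 2·l·k·cos M = 4797.6, so m ≈ 69.265.
Semiperimeter s = (23+69.265+67)/2 = 79.633.
Perimeter = 23 + 69.265 + 67 = 159.27.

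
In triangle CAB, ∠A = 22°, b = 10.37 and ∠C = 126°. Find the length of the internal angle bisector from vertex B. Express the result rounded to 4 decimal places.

The third angle is ∠B = 180° − ∠C − ∠A = 32.00°.
Law of sines: c = b·sin C/sin B ≈ 15.832.
Law of sines: a = b·sin A/sin B ≈ 7.3307.
The bisector from B has length 2·c·a·cos(∠B/2)/(c+a) ≈ 9.633.

9.6330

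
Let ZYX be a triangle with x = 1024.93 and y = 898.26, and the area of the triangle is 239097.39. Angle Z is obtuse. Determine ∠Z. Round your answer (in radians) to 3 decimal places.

2.595

From area = ½·y·x·sin Z, we get sin Z = 2·area/(y·x) ≈ 0.51941.
Taking the obtuse solution, ∠Z ≈ 2.5954 rad.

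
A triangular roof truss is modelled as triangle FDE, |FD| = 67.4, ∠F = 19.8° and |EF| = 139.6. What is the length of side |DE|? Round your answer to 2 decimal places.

79.53

By the law of cosines, |DE|² = |EF|² + |FD|² − 2·|EF|·|FD|·cos F = 6325.4, so |DE| ≈ 79.532.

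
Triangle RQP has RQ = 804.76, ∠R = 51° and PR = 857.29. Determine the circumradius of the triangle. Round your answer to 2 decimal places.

461.37

By the law of cosines, QP² = PR² + RQ² − 2·PR·RQ·cos R = 5.1423e+05, so QP ≈ 717.1.
Area = ½·PR·RQ·sin R ≈ 2.6808e+05.
Circumradius = QP/(2 sin R) ≈ 461.37.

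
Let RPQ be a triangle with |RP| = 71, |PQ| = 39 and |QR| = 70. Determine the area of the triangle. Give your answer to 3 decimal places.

1320.682

Semiperimeter s = (39 + 70 + 71)/2 = 90.
Heron's formula: area = √(90·51·20·19) ≈ 1320.7.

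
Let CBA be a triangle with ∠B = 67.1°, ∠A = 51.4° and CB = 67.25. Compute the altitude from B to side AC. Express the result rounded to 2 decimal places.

The third angle is ∠C = 180° − ∠B − ∠A = 61.50°.
Law of sines: BA = CB·sin C/sin A ≈ 75.622.
Law of sines: AC = CB·sin B/sin A ≈ 79.268.
Area = ½·CB·BA·sin B ≈ 2342.4.
The altitude from B has length 2·area/AC ≈ 59.1.

h_B ≈ 59.10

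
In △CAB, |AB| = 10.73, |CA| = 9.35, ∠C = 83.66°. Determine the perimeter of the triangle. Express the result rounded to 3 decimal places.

Law of sines: sin B = |CA|·sin C/|AB| ≈ 0.86606.
Since |AB| ≥ |CA|, only the acute value applies: ∠B ≈ 60.00°.
Then ∠A = 180° − ∠C − ∠B ≈ 36.34°.
Law of sines gives |BC| = |AB|·sin A/sin C ≈ 6.3969.
Semiperimeter s = (10.73+6.3969+9.35)/2 = 13.238.
Perimeter = 10.73 + 6.3969 + 9.35 = 26.477.

perimeter ≈ 26.477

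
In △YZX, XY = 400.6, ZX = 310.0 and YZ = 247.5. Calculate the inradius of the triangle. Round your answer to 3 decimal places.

Semiperimeter s = (310 + 400.6 + 247.5)/2 = 479.05.
Heron's formula: area = √(479.05·169.05·78.45·231.55) ≈ 38355.
Inradius = area/s = 38355/479.05 ≈ 80.064.

80.064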